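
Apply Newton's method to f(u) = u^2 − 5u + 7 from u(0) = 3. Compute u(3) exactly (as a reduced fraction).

f'(u) = 2u − 5.
f(3) = 1, f'(3) = 1, so u(1) = 3 − 1/1 = 2.
f(2) = 1, f'(2) = −1, so u(2) = 2 − 1/(−1) = 3.
f(3) = 1, f'(3) = 1, so u(3) = 3 − 1/1 = 2.

2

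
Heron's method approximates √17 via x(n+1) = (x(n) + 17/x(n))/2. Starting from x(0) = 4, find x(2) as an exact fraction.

2177/528

x(1) = (4 + 17/4)/2 = 33/8.
x(2) = (33/8 + 17/(33/8))/2 = 2177/528.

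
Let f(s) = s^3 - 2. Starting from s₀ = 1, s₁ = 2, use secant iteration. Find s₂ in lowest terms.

f(1) = -1, f(2) = 6. s₂ = 2 - 6·(2 - 1)/(6 - (-1)) = 8/7.

8/7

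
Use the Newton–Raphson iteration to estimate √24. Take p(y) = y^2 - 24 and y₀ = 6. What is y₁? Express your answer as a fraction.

5

p'(y) = 2y.
p(6) = 12, p'(6) = 12, so y₁ = 6 - 12/12 = 5.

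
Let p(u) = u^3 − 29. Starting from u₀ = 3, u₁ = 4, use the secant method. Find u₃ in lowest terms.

157673/51397

p(3) = −2, p(4) = 35. u₂ = 4 − 35·(4 − 3)/(35 − (−2)) = 113/37.
p(4) = 35, p(113/37) = −26040/50653. u₃ = (113/37) − (−26040/50653)·((113/37) − 4)/((−26040/50653) − 35) = 157673/51397.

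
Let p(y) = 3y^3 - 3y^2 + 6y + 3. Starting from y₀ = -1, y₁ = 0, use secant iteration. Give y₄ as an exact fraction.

p(-1) = -9, p(0) = 3. y₂ = 0 - 3·(0 - (-1))/(3 - (-9)) = -1/4.
p(0) = 3, p(-1/4) = 81/64. y₃ = (-1/4) - (81/64)·((-1/4) - 0)/((81/64) - 3) = -16/37.
p(-1/4) = 81/64, p(-16/37) = -20169/50653. y₄ = (-16/37) - (-20169/50653)·((-16/37) - (-1/4))/((-20169/50653) - (81/64)) = -25888/66589.

-25888/66589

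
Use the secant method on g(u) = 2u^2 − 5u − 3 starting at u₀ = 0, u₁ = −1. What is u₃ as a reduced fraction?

g(0) = −3, g(−1) = 4. u₂ = (−1) − 4·((−1) − 0)/(4 − (−3)) = −3/7.
g(−1) = 4, g(−3/7) = −24/49. u₃ = (−3/7) − (−24/49)·((−3/7) − (−1))/((−24/49) − 4) = −27/55.

−27/55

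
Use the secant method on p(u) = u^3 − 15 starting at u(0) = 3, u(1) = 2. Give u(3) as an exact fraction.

p(3) = 12, p(2) = −7. u(2) = 2 − (−7)·(2 − 3)/((−7) − 12) = 45/19.
p(2) = −7, p(45/19) = −11760/6859. u(3) = (45/19) − (−11760/6859)·((45/19) − 2)/((−11760/6859) − (−7)) = 12885/5179.

12885/5179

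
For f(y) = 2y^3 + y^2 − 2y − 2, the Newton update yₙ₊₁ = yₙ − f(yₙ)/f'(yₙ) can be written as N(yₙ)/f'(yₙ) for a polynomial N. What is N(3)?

119

f'(y) = 6y^2 + 2y − 2.
N(y) = y·f'(y) − f(y) = y·(6y^2 + 2y − 2) − (2y^3 + y^2 − 2y − 2) = 4y^3 + y^2 + 2.
N(3) = 119.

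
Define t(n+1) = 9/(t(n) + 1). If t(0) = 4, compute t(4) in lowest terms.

531/185

t(1) = 9/(4 + 1) = 9/5.
t(2) = 9/(9/5 + 1) = 45/14.
t(3) = 9/(45/14 + 1) = 126/59.
t(4) = 9/(126/59 + 1) = 531/185.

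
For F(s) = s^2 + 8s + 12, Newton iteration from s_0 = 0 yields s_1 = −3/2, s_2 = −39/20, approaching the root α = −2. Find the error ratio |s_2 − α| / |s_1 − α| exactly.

1/10

s_1 − α = −3/2 − (−2) = −3/2 + 2 = 1/2, so |s_1 − α| = 1/2.
s_2 − α = −39/20 − (−2) = −39/20 + 2 = 1/20, so |s_2 − α| = 1/20.
Ratio = (1/20) / (1/2) = 1/10.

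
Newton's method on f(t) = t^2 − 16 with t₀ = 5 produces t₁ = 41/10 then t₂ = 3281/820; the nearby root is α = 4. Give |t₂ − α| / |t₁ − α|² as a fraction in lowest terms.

t₁ − α = 41/10 − 4 = 1/10, so |t₁ − α| = 1/10.
t₂ − α = 3281/820 − 4 = 1/820, so |t₂ − α| = 1/820.
|t₁ − α|² = 1/100.
Ratio = (1/820) / (1/100) = 5/41.

5/41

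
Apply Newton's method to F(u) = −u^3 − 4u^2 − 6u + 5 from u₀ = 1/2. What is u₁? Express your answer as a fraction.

F'(u) = −3u^2 − 8u − 6.
F(1/2) = 7/8, F'(1/2) = −43/4, so u₁ = (1/2) − (7/8)/(−43/4) = 25/43.

25/43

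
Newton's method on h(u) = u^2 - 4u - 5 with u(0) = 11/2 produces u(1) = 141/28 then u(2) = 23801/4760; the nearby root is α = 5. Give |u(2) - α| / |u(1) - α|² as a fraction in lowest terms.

u(1) - α = 141/28 - 5 = 1/28, so |u(1) - α| = 1/28.
u(2) - α = 23801/4760 - 5 = 1/4760, so |u(2) - α| = 1/4760.
|u(1) - α|² = 1/784.
Ratio = (1/4760) / (1/784) = 14/85.

14/85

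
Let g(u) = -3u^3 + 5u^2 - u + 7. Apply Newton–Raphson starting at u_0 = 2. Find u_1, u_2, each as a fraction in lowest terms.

g'(u) = -9u^2 + 10u - 1.
g(2) = 1, g'(2) = -17, so u_1 = 2 - 1/(-17) = 35/17.
g(35/17) = -224/4913, g'(35/17) = -5364/289, so u_2 = (35/17) - (-224/4913)/(-5364/289) = 46879/22797.

u_1 = 35/17, u_2 = 46879/22797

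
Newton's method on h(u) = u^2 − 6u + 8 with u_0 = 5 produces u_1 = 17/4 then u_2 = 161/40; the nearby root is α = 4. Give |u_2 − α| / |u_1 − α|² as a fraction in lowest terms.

2/5

u_1 − α = 17/4 − 4 = 1/4, so |u_1 − α| = 1/4.
u_2 − α = 161/40 − 4 = 1/40, so |u_2 − α| = 1/40.
|u_1 − α|² = 1/16.
Ratio = (1/40) / (1/16) = 2/5.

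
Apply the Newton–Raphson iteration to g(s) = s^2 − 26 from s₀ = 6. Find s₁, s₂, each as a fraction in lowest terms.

s₁ = 31/6, s₂ = 1897/372

g'(s) = 2s.
g(6) = 10, g'(6) = 12, so s₁ = 6 − 10/12 = 31/6.
g(31/6) = 25/36, g'(31/6) = 31/3, so s₂ = (31/6) − (25/36)/(31/3) = 1897/372.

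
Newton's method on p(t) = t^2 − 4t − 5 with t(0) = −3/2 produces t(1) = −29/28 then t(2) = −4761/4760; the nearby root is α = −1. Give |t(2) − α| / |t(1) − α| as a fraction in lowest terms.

t(1) − α = −29/28 − (−1) = −29/28 + 1 = −1/28, so |t(1) − α| = 1/28.
t(2) − α = −4761/4760 − (−1) = −4761/4760 + 1 = −1/4760, so |t(2) − α| = 1/4760.
Ratio = (1/4760) / (1/28) = 1/170.

1/170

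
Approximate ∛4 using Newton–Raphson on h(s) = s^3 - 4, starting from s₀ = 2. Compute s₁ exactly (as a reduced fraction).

h'(s) = 3s^2.
h(2) = 4, h'(2) = 12, so s₁ = 2 - 4/12 = 5/3.

5/3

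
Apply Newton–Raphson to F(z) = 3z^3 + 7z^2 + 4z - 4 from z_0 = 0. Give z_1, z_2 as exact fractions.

F'(z) = 9z^2 + 14z + 4.
F(0) = -4, F'(0) = 4, so z_1 = 0 - (-4)/4 = 1.
F(1) = 10, F'(1) = 27, so z_2 = 1 - 10/27 = 17/27.

z_1 = 1, z_2 = 17/27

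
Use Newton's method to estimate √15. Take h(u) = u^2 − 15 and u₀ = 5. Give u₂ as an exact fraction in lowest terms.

31/8

h'(u) = 2u.
h(5) = 10, h'(5) = 10, so u₁ = 5 − 10/10 = 4.
h(4) = 1, h'(4) = 8, so u₂ = 4 − 1/8 = 31/8.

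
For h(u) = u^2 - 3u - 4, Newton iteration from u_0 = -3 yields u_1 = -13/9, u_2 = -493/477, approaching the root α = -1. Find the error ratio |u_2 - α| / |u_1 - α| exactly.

u_1 - α = -13/9 - (-1) = -13/9 + 1 = -4/9, so |u_1 - α| = 4/9.
u_2 - α = -493/477 - (-1) = -493/477 + 1 = -16/477, so |u_2 - α| = 16/477.
Ratio = (16/477) / (4/9) = 4/53.

4/53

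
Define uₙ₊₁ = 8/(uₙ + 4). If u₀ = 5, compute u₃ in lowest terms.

44/31

u₁ = 8/(5 + 4) = 8/9.
u₂ = 8/(8/9 + 4) = 18/11.
u₃ = 8/(18/11 + 4) = 44/31.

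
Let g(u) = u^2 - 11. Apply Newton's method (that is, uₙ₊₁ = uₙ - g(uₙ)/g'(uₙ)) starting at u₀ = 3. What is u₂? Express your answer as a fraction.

199/60

g'(u) = 2u.
g(3) = -2, g'(3) = 6, so u₁ = 3 - (-2)/6 = 10/3.
g(10/3) = 1/9, g'(10/3) = 20/3, so u₂ = (10/3) - (1/9)/(20/3) = 199/60.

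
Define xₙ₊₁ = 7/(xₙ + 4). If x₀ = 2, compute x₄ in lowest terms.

x₁ = 7/(2 + 4) = 7/6.
x₂ = 7/(7/6 + 4) = 42/31.
x₃ = 7/(42/31 + 4) = 217/166.
x₄ = 7/(217/166 + 4) = 1162/881.

1162/881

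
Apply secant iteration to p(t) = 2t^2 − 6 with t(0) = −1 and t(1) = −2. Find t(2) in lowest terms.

−5/3

p(−1) = −4, p(−2) = 2. t(2) = (−2) − 2·((−2) − (−1))/(2 − (−4)) = −5/3.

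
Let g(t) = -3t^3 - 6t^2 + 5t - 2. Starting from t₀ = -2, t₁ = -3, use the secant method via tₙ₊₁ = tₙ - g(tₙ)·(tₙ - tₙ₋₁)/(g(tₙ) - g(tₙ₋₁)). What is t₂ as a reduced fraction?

-28/11

g(-2) = -12, g(-3) = 10. t₂ = (-3) - 10·((-3) - (-2))/(10 - (-12)) = -28/11.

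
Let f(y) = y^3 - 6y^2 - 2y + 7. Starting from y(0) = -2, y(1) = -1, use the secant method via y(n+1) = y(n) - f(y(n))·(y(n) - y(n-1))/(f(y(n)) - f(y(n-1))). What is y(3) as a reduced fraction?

-8353/7295

f(-2) = -21, f(-1) = 2. y(2) = (-1) - 2·((-1) - (-2))/(2 - (-21)) = -25/23.
f(-1) = 2, f(-25/23) = 9744/12167. y(3) = (-25/23) - (9744/12167)·((-25/23) - (-1))/((9744/12167) - 2) = -8353/7295.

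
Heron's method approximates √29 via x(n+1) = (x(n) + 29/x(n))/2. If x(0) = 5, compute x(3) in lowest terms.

528527/98145

x(1) = (5 + 29/5)/2 = 27/5.
x(2) = (27/5 + 29/(27/5))/2 = 727/135.
x(3) = (727/135 + 29/(727/135))/2 = 528527/98145.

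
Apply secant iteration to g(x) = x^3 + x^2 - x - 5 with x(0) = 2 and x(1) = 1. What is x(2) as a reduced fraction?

13/9

g(2) = 5, g(1) = -4. x(2) = 1 - (-4)·(1 - 2)/((-4) - 5) = 13/9.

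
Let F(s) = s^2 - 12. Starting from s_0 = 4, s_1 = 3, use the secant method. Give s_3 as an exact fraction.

F(4) = 4, F(3) = -3. s_2 = 3 - (-3)·(3 - 4)/((-3) - 4) = 24/7.
F(3) = -3, F(24/7) = -12/49. s_3 = (24/7) - (-12/49)·((24/7) - 3)/((-12/49) - (-3)) = 52/15.

52/15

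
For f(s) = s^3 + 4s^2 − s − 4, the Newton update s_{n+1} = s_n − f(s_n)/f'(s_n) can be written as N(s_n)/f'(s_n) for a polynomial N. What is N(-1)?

6

f'(s) = 3s^2 + 8s − 1.
N(s) = s·f'(s) − f(s) = s·(3s^2 + 8s − 1) − (s^3 + 4s^2 − s − 4) = 2s^3 + 4s^2 + 4.
N(-1) = 6.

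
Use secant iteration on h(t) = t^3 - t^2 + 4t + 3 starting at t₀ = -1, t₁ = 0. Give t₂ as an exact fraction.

h(-1) = -3, h(0) = 3. t₂ = 0 - 3·(0 - (-1))/(3 - (-3)) = -1/2.

-1/2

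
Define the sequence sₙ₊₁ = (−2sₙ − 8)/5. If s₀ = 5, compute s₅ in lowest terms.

−3768/3125

s₁ = (−2·5 − 8)/5 = −18/5.
s₂ = (−2·(−18/5) − 8)/5 = −4/25.
s₃ = (−2·(−4/25) − 8)/5 = −192/125.
s₄ = (−2·(−192/125) − 8)/5 = −616/625.
s₅ = (−2·(−616/625) − 8)/5 = −3768/3125.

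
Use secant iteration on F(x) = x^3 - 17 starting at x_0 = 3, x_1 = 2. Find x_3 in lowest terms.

4709/1813

F(3) = 10, F(2) = -9. x_2 = 2 - (-9)·(2 - 3)/((-9) - 10) = 47/19.
F(2) = -9, F(47/19) = -12780/6859. x_3 = (47/19) - (-12780/6859)·((47/19) - 2)/((-12780/6859) - (-9)) = 4709/1813.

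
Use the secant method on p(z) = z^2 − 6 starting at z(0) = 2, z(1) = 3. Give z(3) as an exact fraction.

p(2) = −2, p(3) = 3. z(2) = 3 − 3·(3 − 2)/(3 − (−2)) = 12/5.
p(3) = 3, p(12/5) = −6/25. z(3) = (12/5) − (−6/25)·((12/5) − 3)/((−6/25) − 3) = 22/9.

22/9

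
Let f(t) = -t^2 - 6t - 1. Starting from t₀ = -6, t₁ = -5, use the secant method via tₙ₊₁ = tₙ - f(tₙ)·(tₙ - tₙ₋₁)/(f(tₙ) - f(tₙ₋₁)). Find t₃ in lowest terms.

f(-6) = -1, f(-5) = 4. t₂ = (-5) - 4·((-5) - (-6))/(4 - (-1)) = -29/5.
f(-5) = 4, f(-29/5) = 4/25. t₃ = (-29/5) - (4/25)·((-29/5) - (-5))/((4/25) - 4) = -35/6.

-35/6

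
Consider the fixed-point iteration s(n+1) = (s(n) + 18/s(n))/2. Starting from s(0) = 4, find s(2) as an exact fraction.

577/136

s(1) = (4 + 18/4)/2 = 17/4.
s(2) = (17/4 + 18/(17/4))/2 = 577/136.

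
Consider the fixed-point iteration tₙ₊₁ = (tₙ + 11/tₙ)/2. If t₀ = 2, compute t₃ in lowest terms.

319201/96240

t₁ = (2 + 11/2)/2 = 15/4.
t₂ = (15/4 + 11/(15/4))/2 = 401/120.
t₃ = (401/120 + 11/(401/120))/2 = 319201/96240.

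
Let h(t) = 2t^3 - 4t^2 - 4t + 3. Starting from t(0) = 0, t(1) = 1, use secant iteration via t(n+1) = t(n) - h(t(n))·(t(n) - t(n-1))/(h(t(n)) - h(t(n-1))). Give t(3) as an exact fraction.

7/13

h(0) = 3, h(1) = -3. t(2) = 1 - (-3)·(1 - 0)/((-3) - 3) = 1/2.
h(1) = -3, h(1/2) = 1/4. t(3) = (1/2) - (1/4)·((1/2) - 1)/((1/4) - (-3)) = 7/13.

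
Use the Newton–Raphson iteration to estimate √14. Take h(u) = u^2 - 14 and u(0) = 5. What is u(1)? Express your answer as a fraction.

39/10

h'(u) = 2u.
h(5) = 11, h'(5) = 10, so u(1) = 5 - 11/10 = 39/10.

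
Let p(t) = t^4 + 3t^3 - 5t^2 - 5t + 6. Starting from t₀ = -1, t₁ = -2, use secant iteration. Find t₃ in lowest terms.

p(-1) = 4, p(-2) = -12. t₂ = (-2) - (-12)·((-2) - (-1))/((-12) - 4) = -5/4.
p(-2) = -12, p(-5/4) = 261/256. t₃ = (-5/4) - (261/256)·((-5/4) - (-2))/((261/256) - (-12)) = -1454/1111.

-1454/1111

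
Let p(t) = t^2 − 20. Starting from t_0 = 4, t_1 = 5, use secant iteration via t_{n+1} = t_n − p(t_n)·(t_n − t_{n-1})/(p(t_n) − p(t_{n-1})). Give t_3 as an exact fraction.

76/17

p(4) = −4, p(5) = 5. t_2 = 5 − 5·(5 − 4)/(5 − (−4)) = 40/9.
p(5) = 5, p(40/9) = −20/81. t_3 = (40/9) − (−20/81)·((40/9) − 5)/((−20/81) − 5) = 76/17.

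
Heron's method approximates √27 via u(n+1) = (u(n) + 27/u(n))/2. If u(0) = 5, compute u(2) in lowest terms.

1351/260

u(1) = (5 + 27/5)/2 = 26/5.
u(2) = (26/5 + 27/(26/5))/2 = 1351/260.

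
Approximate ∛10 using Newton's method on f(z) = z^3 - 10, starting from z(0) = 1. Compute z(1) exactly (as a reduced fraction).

4

f'(z) = 3z^2.
f(1) = -9, f'(1) = 3, so z(1) = 1 - (-9)/3 = 4.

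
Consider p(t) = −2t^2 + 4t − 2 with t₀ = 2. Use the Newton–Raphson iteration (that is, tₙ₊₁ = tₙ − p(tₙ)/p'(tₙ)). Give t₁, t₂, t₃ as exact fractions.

t₁ = 3/2, t₂ = 5/4, t₃ = 9/8

p'(t) = −4t + 4.
p(2) = −2, p'(2) = −4, so t₁ = 2 − (−2)/(−4) = 3/2.
p(3/2) = −1/2, p'(3/2) = −2, so t₂ = (3/2) − (−1/2)/(−2) = 5/4.
p(5/4) = −1/8, p'(5/4) = −1, so t₃ = (5/4) − (−1/8)/(−1) = 9/8.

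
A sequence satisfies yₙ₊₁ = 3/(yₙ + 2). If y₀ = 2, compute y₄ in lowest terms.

102/101

y₁ = 3/(2 + 2) = 3/4.
y₂ = 3/(3/4 + 2) = 12/11.
y₃ = 3/(12/11 + 2) = 33/34.
y₄ = 3/(33/34 + 2) = 102/101.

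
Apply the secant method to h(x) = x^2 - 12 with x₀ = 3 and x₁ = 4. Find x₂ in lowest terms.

24/7

h(3) = -3, h(4) = 4. x₂ = 4 - 4·(4 - 3)/(4 - (-3)) = 24/7.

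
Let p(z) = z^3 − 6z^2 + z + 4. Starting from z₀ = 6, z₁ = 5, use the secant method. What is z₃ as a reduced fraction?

p(6) = 10, p(5) = −16. z₂ = 5 − (−16)·(5 − 6)/((−16) − 10) = 73/13.
p(5) = −16, p(73/13) = −5520/2197. z₃ = (73/13) − (−5520/2197)·((73/13) − 5)/((−5520/2197) − (−16)) = 2653/463.

2653/463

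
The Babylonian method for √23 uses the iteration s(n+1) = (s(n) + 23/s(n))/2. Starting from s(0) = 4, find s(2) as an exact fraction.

2993/624

s(1) = (4 + 23/4)/2 = 39/8.
s(2) = (39/8 + 23/(39/8))/2 = 2993/624.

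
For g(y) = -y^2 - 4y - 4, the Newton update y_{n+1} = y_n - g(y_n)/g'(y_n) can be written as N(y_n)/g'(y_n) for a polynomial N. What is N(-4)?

g'(y) = -2y - 4.
N(y) = y·g'(y) - g(y) = y·(-2y - 4) - (-y^2 - 4y - 4) = -y^2 + 4.
N(-4) = -12.

-12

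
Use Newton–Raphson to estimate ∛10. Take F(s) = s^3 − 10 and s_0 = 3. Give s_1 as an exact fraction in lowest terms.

F'(s) = 3s^2.
F(3) = 17, F'(3) = 27, so s_1 = 3 − 17/27 = 64/27.

64/27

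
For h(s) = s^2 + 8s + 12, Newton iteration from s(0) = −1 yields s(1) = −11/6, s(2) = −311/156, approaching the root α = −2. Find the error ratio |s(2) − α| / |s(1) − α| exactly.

s(1) − α = −11/6 − (−2) = −11/6 + 2 = 1/6, so |s(1) − α| = 1/6.
s(2) − α = −311/156 − (−2) = −311/156 + 2 = 1/156, so |s(2) − α| = 1/156.
Ratio = (1/156) / (1/6) = 1/26.

1/26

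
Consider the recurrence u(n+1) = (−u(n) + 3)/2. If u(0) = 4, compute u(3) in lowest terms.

u(1) = (−4 + 3)/2 = −1/2.
u(2) = (−(−1/2) + 3)/2 = 7/4.
u(3) = (−(7/4) + 3)/2 = 5/8.

5/8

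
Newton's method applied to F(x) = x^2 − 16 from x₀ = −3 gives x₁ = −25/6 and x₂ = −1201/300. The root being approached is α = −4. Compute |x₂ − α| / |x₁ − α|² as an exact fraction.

x₁ − α = −25/6 − (−4) = −25/6 + 4 = −1/6, so |x₁ − α| = 1/6.
x₂ − α = −1201/300 − (−4) = −1201/300 + 4 = −1/300, so |x₂ − α| = 1/300.
|x₁ − α|² = 1/36.
Ratio = (1/300) / (1/36) = 3/25.

3/25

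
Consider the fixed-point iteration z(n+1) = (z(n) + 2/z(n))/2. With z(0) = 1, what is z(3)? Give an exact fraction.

577/408

z(1) = (1 + 2/1)/2 = 3/2.
z(2) = (3/2 + 2/(3/2))/2 = 17/12.
z(3) = (17/12 + 2/(17/12))/2 = 577/408.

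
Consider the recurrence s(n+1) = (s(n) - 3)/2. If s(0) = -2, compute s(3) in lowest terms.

-23/8

s(1) = ((-2) - 3)/2 = -5/2.
s(2) = ((-5/2) - 3)/2 = -11/4.
s(3) = ((-11/4) - 3)/2 = -23/8.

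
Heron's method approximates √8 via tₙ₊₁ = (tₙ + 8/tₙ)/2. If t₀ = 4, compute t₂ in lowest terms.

t₁ = (4 + 8/4)/2 = 3.
t₂ = (3 + 8/3)/2 = 17/6.

17/6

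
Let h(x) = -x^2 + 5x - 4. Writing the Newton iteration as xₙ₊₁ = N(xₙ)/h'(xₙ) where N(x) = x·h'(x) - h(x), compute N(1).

3

h'(x) = -2x + 5.
N(x) = x·h'(x) - h(x) = x·(-2x + 5) - (-x^2 + 5x - 4) = -x^2 + 4.
N(1) = 3.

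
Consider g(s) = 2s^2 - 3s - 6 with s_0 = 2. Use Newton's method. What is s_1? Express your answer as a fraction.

g'(s) = 4s - 3.
g(2) = -4, g'(2) = 5, so s_1 = 2 - (-4)/5 = 14/5.

14/5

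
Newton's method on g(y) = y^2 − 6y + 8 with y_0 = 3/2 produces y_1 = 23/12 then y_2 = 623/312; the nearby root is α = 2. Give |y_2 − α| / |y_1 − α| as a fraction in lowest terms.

1/26

y_1 − α = 23/12 − 2 = −1/12, so |y_1 − α| = 1/12.
y_2 − α = 623/312 − 2 = −1/312, so |y_2 − α| = 1/312.
Ratio = (1/312) / (1/12) = 1/26.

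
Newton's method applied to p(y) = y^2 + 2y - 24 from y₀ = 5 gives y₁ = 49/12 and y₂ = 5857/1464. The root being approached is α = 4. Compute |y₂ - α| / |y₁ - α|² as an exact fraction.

y₁ - α = 49/12 - 4 = 1/12, so |y₁ - α| = 1/12.
y₂ - α = 5857/1464 - 4 = 1/1464, so |y₂ - α| = 1/1464.
|y₁ - α|² = 1/144.
Ratio = (1/1464) / (1/144) = 6/61.

6/61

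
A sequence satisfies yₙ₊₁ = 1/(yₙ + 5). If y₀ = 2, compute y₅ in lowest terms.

y₁ = 1/(2 + 5) = 1/7.
y₂ = 1/(1/7 + 5) = 7/36.
y₃ = 1/(7/36 + 5) = 36/187.
y₄ = 1/(36/187 + 5) = 187/971.
y₅ = 1/(187/971 + 5) = 971/5042.

971/5042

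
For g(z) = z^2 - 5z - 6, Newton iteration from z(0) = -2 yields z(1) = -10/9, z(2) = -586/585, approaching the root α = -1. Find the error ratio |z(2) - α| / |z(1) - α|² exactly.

z(1) - α = -10/9 - (-1) = -10/9 + 1 = -1/9, so |z(1) - α| = 1/9.
z(2) - α = -586/585 - (-1) = -586/585 + 1 = -1/585, so |z(2) - α| = 1/585.
|z(1) - α|² = 1/81.
Ratio = (1/585) / (1/81) = 9/65.

9/65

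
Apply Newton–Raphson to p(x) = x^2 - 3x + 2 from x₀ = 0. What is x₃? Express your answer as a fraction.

254/255

p'(x) = 2x - 3.
p(0) = 2, p'(0) = -3, so x₁ = 0 - 2/(-3) = 2/3.
p(2/3) = 4/9, p'(2/3) = -5/3, so x₂ = (2/3) - (4/9)/(-5/3) = 14/15.
p(14/15) = 16/225, p'(14/15) = -17/15, so x₃ = (14/15) - (16/225)/(-17/15) = 254/255.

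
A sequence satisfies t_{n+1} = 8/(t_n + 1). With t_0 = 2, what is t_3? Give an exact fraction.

88/35

t_1 = 8/(2 + 1) = 8/3.
t_2 = 8/(8/3 + 1) = 24/11.
t_3 = 8/(24/11 + 1) = 88/35.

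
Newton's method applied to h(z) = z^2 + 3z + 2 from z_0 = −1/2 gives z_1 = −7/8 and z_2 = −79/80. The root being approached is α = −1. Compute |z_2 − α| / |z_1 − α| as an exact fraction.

z_1 − α = −7/8 − (−1) = −7/8 + 1 = 1/8, so |z_1 − α| = 1/8.
z_2 − α = −79/80 − (−1) = −79/80 + 1 = 1/80, so |z_2 − α| = 1/80.
Ratio = (1/80) / (1/8) = 1/10.

1/10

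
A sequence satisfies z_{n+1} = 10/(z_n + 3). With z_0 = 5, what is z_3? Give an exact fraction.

170/91

z_1 = 10/(5 + 3) = 5/4.
z_2 = 10/(5/4 + 3) = 40/17.
z_3 = 10/(40/17 + 3) = 170/91.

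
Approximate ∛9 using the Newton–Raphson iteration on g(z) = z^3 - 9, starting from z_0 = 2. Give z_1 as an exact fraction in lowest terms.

g'(z) = 3z^2.
g(2) = -1, g'(2) = 12, so z_1 = 2 - (-1)/12 = 25/12.

25/12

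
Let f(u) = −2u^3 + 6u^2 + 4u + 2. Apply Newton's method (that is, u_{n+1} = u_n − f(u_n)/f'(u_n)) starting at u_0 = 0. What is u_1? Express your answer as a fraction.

f'(u) = −6u^2 + 12u + 4.
f(0) = 2, f'(0) = 4, so u_1 = 0 − 2/4 = −1/2.

−1/2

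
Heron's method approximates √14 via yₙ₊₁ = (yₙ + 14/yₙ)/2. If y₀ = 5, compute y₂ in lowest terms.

y₁ = (5 + 14/5)/2 = 39/10.
y₂ = (39/10 + 14/(39/10))/2 = 2921/780.

2921/780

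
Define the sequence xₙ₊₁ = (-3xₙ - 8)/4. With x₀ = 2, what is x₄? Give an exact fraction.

x₁ = (-3·2 - 8)/4 = -7/2.
x₂ = (-3·(-7/2) - 8)/4 = 5/8.
x₃ = (-3·(5/8) - 8)/4 = -79/32.
x₄ = (-3·(-79/32) - 8)/4 = -19/128.

-19/128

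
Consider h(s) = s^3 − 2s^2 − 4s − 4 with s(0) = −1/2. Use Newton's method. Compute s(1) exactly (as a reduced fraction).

−13/5

h'(s) = 3s^2 − 4s − 4.
h(−1/2) = −21/8, h'(−1/2) = −5/4, so s(1) = (−1/2) − (−21/8)/(−5/4) = −13/5.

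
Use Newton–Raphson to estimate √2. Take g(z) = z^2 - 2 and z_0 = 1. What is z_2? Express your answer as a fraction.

17/12

g'(z) = 2z.
g(1) = -1, g'(1) = 2, so z_1 = 1 - (-1)/2 = 3/2.
g(3/2) = 1/4, g'(3/2) = 3, so z_2 = (3/2) - (1/4)/3 = 17/12.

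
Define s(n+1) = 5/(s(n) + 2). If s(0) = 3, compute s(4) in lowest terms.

s(1) = 5/(3 + 2) = 1.
s(2) = 5/(1 + 2) = 5/3.
s(3) = 5/(5/3 + 2) = 15/11.
s(4) = 5/(15/11 + 2) = 55/37.

55/37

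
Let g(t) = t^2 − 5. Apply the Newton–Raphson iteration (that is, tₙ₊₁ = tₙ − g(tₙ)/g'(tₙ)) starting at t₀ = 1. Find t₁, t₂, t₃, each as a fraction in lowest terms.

g'(t) = 2t.
g(1) = −4, g'(1) = 2, so t₁ = 1 − (−4)/2 = 3.
g(3) = 4, g'(3) = 6, so t₂ = 3 − 4/6 = 7/3.
g(7/3) = 4/9, g'(7/3) = 14/3, so t₃ = (7/3) − (4/9)/(14/3) = 47/21.

t₁ = 3, t₂ = 7/3, t₃ = 47/21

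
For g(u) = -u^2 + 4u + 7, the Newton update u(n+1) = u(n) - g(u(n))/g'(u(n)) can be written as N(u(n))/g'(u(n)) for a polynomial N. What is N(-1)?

-8

g'(u) = -2u + 4.
N(u) = u·g'(u) - g(u) = u·(-2u + 4) - (-u^2 + 4u + 7) = -u^2 - 7.
N(-1) = -8.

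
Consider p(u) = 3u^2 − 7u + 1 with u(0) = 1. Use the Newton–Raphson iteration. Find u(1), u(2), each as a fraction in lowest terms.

p'(u) = 6u − 7.
p(1) = −3, p'(1) = −1, so u(1) = 1 − (−3)/(−1) = −2.
p(−2) = 27, p'(−2) = −19, so u(2) = (−2) − 27/(−19) = −11/19.

u(1) = −2, u(2) = −11/19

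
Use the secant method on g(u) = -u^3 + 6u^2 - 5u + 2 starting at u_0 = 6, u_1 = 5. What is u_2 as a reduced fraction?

g(6) = -28, g(5) = 2. u_2 = 5 - 2·(5 - 6)/(2 - (-28)) = 76/15.

76/15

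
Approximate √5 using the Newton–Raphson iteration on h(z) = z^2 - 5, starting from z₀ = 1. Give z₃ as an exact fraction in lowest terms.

47/21

h'(z) = 2z.
h(1) = -4, h'(1) = 2, so z₁ = 1 - (-4)/2 = 3.
h(3) = 4, h'(3) = 6, so z₂ = 3 - 4/6 = 7/3.
h(7/3) = 4/9, h'(7/3) = 14/3, so z₃ = (7/3) - (4/9)/(14/3) = 47/21.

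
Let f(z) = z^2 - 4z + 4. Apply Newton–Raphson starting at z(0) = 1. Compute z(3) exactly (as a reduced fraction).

f'(z) = 2z - 4.
f(1) = 1, f'(1) = -2, so z(1) = 1 - 1/(-2) = 3/2.
f(3/2) = 1/4, f'(3/2) = -1, so z(2) = (3/2) - (1/4)/(-1) = 7/4.
f(7/4) = 1/16, f'(7/4) = -1/2, so z(3) = (7/4) - (1/16)/(-1/2) = 15/8.

15/8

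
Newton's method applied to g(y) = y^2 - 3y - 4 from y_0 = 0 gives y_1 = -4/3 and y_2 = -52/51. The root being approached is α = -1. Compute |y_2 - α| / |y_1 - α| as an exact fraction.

1/17

y_1 - α = -4/3 - (-1) = -4/3 + 1 = -1/3, so |y_1 - α| = 1/3.
y_2 - α = -52/51 - (-1) = -52/51 + 1 = -1/51, so |y_2 - α| = 1/51.
Ratio = (1/51) / (1/3) = 1/17.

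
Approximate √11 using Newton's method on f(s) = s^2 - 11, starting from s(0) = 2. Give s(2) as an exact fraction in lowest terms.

f'(s) = 2s.
f(2) = -7, f'(2) = 4, so s(1) = 2 - (-7)/4 = 15/4.
f(15/4) = 49/16, f'(15/4) = 15/2, so s(2) = (15/4) - (49/16)/(15/2) = 401/120.

401/120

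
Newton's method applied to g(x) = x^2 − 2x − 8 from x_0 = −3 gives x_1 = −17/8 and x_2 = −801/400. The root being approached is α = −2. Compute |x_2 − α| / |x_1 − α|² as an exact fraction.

4/25

x_1 − α = −17/8 − (−2) = −17/8 + 2 = −1/8, so |x_1 − α| = 1/8.
x_2 − α = −801/400 − (−2) = −801/400 + 2 = −1/400, so |x_2 − α| = 1/400.
|x_1 − α|² = 1/64.
Ratio = (1/400) / (1/64) = 4/25.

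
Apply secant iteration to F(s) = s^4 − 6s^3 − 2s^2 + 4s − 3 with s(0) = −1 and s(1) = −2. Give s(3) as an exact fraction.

F(−1) = −2, F(−2) = 45. s(2) = (−2) − 45·((−2) − (−1))/(45 − (−2)) = −49/47.
F(−2) = 45, F(−49/47) = −6654150/4879681. s(3) = (−49/47) − (−6654150/4879681)·((−49/47) − (−2))/((−6654150/4879681) − 45) = −5383067/5027551.

−5383067/5027551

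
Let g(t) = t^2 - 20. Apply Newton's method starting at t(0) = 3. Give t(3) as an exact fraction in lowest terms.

4858801/1086456

g'(t) = 2t.
g(3) = -11, g'(3) = 6, so t(1) = 3 - (-11)/6 = 29/6.
g(29/6) = 121/36, g'(29/6) = 29/3, so t(2) = (29/6) - (121/36)/(29/3) = 1561/348.
g(1561/348) = 14641/121104, g'(1561/348) = 1561/174, so t(3) = (1561/348) - (14641/121104)/(1561/174) = 4858801/1086456.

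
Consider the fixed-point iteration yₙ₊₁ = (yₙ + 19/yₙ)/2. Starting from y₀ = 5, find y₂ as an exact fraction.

959/220

y₁ = (5 + 19/5)/2 = 22/5.
y₂ = (22/5 + 19/(22/5))/2 = 959/220.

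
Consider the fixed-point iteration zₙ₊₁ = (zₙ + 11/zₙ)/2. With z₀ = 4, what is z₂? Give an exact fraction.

1433/432

z₁ = (4 + 11/4)/2 = 27/8.
z₂ = (27/8 + 11/(27/8))/2 = 1433/432.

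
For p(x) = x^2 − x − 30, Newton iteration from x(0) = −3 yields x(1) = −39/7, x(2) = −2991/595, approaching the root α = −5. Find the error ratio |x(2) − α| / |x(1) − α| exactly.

4/85

x(1) − α = −39/7 − (−5) = −39/7 + 5 = −4/7, so |x(1) − α| = 4/7.
x(2) − α = −2991/595 − (−5) = −2991/595 + 5 = −16/595, so |x(2) − α| = 16/595.
Ratio = (16/595) / (4/7) = 4/85.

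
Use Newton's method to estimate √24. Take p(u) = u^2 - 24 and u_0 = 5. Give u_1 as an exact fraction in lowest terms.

p'(u) = 2u.
p(5) = 1, p'(5) = 10, so u_1 = 5 - 1/10 = 49/10.

49/10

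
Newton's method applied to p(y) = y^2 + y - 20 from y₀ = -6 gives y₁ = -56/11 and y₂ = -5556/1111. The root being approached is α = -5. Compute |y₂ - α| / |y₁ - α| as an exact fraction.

y₁ - α = -56/11 - (-5) = -56/11 + 5 = -1/11, so |y₁ - α| = 1/11.
y₂ - α = -5556/1111 - (-5) = -5556/1111 + 5 = -1/1111, so |y₂ - α| = 1/1111.
Ratio = (1/1111) / (1/11) = 1/101.

1/101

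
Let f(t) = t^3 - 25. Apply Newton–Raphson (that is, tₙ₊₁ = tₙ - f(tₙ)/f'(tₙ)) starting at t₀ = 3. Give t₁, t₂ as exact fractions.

f'(t) = 3t^2.
f(3) = 2, f'(3) = 27, so t₁ = 3 - 2/27 = 79/27.
f(79/27) = 964/19683, f'(79/27) = 6241/243, so t₂ = (79/27) - (964/19683)/(6241/243) = 1478153/505521.

t₁ = 79/27, t₂ = 1478153/505521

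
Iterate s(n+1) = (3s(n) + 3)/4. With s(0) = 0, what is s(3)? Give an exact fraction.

111/64

s(1) = (3·0 + 3)/4 = 3/4.
s(2) = (3·(3/4) + 3)/4 = 21/16.
s(3) = (3·(21/16) + 3)/4 = 111/64.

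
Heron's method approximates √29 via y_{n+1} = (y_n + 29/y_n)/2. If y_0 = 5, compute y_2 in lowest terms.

727/135

y_1 = (5 + 29/5)/2 = 27/5.
y_2 = (27/5 + 29/(27/5))/2 = 727/135.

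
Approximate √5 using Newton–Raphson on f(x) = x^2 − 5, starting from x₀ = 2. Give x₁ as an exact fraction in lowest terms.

9/4

f'(x) = 2x.
f(2) = −1, f'(2) = 4, so x₁ = 2 − (−1)/4 = 9/4.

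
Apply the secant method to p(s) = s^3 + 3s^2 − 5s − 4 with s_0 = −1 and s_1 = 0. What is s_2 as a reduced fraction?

p(−1) = 3, p(0) = −4. s_2 = 0 − (−4)·(0 − (−1))/((−4) − 3) = −4/7.

−4/7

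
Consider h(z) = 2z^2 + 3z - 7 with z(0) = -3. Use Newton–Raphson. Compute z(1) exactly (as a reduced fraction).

h'(z) = 4z + 3.
h(-3) = 2, h'(-3) = -9, so z(1) = (-3) - 2/(-9) = -25/9.

-25/9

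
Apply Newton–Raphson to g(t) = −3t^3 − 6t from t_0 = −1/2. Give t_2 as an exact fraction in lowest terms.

g'(t) = −9t^2 − 6.
g(−1/2) = 27/8, g'(−1/2) = −33/4, so t_1 = (−1/2) − (27/8)/(−33/4) = −1/11.
g(−1/11) = 729/1331, g'(−1/11) = −735/121, so t_2 = (−1/11) − (729/1331)/(−735/121) = −2/2695.

−2/2695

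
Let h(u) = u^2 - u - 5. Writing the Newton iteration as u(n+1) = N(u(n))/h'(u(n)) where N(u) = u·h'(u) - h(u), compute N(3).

14

h'(u) = 2u - 1.
N(u) = u·h'(u) - h(u) = u·(2u - 1) - (u^2 - u - 5) = u^2 + 5.
N(3) = 14.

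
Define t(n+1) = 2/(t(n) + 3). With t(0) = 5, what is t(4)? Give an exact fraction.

t(1) = 2/(5 + 3) = 1/4.
t(2) = 2/(1/4 + 3) = 8/13.
t(3) = 2/(8/13 + 3) = 26/47.
t(4) = 2/(26/47 + 3) = 94/167.

94/167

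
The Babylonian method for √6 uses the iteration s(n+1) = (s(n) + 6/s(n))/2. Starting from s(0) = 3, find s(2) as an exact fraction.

s(1) = (3 + 6/3)/2 = 5/2.
s(2) = (5/2 + 6/(5/2))/2 = 49/20.

49/20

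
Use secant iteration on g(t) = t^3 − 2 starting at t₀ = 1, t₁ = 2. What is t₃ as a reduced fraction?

g(1) = −1, g(2) = 6. t₂ = 2 − 6·(2 − 1)/(6 − (−1)) = 8/7.
g(2) = 6, g(8/7) = −174/343. t₃ = (8/7) − (−174/343)·((8/7) − 2)/((−174/343) − 6) = 75/62.

75/62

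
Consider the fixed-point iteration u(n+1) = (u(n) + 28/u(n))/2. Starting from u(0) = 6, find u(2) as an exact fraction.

127/24

u(1) = (6 + 28/6)/2 = 16/3.
u(2) = (16/3 + 28/(16/3))/2 = 127/24.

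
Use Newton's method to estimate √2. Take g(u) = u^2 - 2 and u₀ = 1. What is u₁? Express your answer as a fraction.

g'(u) = 2u.
g(1) = -1, g'(1) = 2, so u₁ = 1 - (-1)/2 = 3/2.

3/2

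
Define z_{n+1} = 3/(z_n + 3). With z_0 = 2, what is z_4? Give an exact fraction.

23/29

z_1 = 3/(2 + 3) = 3/5.
z_2 = 3/(3/5 + 3) = 5/6.
z_3 = 3/(5/6 + 3) = 18/23.
z_4 = 3/(18/23 + 3) = 23/29.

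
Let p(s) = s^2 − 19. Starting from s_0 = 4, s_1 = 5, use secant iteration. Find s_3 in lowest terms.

61/14

p(4) = −3, p(5) = 6. s_2 = 5 − 6·(5 − 4)/(6 − (−3)) = 13/3.
p(5) = 6, p(13/3) = −2/9. s_3 = (13/3) − (−2/9)·((13/3) − 5)/((−2/9) − 6) = 61/14.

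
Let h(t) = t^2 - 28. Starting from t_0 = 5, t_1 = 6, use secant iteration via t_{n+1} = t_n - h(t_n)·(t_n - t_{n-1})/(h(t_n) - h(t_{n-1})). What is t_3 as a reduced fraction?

164/31

h(5) = -3, h(6) = 8. t_2 = 6 - 8·(6 - 5)/(8 - (-3)) = 58/11.
h(6) = 8, h(58/11) = -24/121. t_3 = (58/11) - (-24/121)·((58/11) - 6)/((-24/121) - 8) = 164/31.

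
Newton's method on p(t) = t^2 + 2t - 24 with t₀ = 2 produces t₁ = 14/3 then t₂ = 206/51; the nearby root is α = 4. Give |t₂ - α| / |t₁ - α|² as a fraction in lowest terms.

t₁ - α = 14/3 - 4 = 2/3, so |t₁ - α| = 2/3.
t₂ - α = 206/51 - 4 = 2/51, so |t₂ - α| = 2/51.
|t₁ - α|² = 4/9.
Ratio = (2/51) / (4/9) = 3/34.

3/34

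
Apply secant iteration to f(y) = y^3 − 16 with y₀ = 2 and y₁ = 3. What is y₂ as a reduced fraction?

46/19

f(2) = −8, f(3) = 11. y₂ = 3 − 11·(3 − 2)/(11 − (−8)) = 46/19.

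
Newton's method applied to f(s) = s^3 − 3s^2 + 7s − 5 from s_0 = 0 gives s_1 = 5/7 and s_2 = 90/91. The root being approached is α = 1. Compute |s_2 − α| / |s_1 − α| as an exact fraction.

1/26

s_1 − α = 5/7 − 1 = −2/7, so |s_1 − α| = 2/7.
s_2 − α = 90/91 − 1 = −1/91, so |s_2 − α| = 1/91.
Ratio = (1/91) / (2/7) = 1/26.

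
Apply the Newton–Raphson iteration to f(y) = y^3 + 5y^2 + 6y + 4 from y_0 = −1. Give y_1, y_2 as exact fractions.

f'(y) = 3y^2 + 10y + 6.
f(−1) = 2, f'(−1) = −1, so y_1 = (−1) − 2/(−1) = 1.
f(1) = 16, f'(1) = 19, so y_2 = 1 − 16/19 = 3/19.

y_1 = 1, y_2 = 3/19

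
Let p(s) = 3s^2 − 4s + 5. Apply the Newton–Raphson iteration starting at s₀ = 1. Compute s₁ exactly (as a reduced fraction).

p'(s) = 6s − 4.
p(1) = 4, p'(1) = 2, so s₁ = 1 − 4/2 = −1.

−1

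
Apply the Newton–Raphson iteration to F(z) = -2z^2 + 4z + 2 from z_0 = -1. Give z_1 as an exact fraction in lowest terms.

-1/2

F'(z) = -4z + 4.
F(-1) = -4, F'(-1) = 8, so z_1 = (-1) - (-4)/8 = -1/2.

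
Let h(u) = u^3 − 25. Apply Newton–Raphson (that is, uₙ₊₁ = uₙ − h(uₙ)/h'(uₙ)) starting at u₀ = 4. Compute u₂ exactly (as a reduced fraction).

183851/62424

h'(u) = 3u^2.
h(4) = 39, h'(4) = 48, so u₁ = 4 − 39/48 = 51/16.
h(51/16) = 30251/4096, h'(51/16) = 7803/256, so u₂ = (51/16) − (30251/4096)/(7803/256) = 183851/62424.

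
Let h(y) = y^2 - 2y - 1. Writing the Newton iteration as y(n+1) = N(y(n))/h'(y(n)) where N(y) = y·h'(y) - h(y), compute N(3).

10

h'(y) = 2y - 2.
N(y) = y·h'(y) - h(y) = y·(2y - 2) - (y^2 - 2y - 1) = y^2 + 1.
N(3) = 10.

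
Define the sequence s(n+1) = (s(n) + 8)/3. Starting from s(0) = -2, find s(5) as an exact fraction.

322/81

s(1) = ((-2) + 8)/3 = 2.
s(2) = (2 + 8)/3 = 10/3.
s(3) = ((10/3) + 8)/3 = 34/9.
s(4) = ((34/9) + 8)/3 = 106/27.
s(5) = ((106/27) + 8)/3 = 322/81.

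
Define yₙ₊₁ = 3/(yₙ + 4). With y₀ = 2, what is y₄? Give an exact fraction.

42/65

y₁ = 3/(2 + 4) = 1/2.
y₂ = 3/(1/2 + 4) = 2/3.
y₃ = 3/(2/3 + 4) = 9/14.
y₄ = 3/(9/14 + 4) = 42/65.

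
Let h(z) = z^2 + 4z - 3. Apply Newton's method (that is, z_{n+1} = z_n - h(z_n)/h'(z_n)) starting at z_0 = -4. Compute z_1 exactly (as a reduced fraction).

h'(z) = 2z + 4.
h(-4) = -3, h'(-4) = -4, so z_1 = (-4) - (-3)/(-4) = -19/4.

-19/4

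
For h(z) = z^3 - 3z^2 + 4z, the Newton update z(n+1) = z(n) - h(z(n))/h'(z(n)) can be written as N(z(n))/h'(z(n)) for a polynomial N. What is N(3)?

27

h'(z) = 3z^2 - 6z + 4.
N(z) = z·h'(z) - h(z) = z·(3z^2 - 6z + 4) - (z^3 - 3z^2 + 4z) = 2z^3 - 3z^2.
N(3) = 27.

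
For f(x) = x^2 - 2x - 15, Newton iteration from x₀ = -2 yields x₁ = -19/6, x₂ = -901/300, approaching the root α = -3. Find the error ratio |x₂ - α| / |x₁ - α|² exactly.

x₁ - α = -19/6 - (-3) = -19/6 + 3 = -1/6, so |x₁ - α| = 1/6.
x₂ - α = -901/300 - (-3) = -901/300 + 3 = -1/300, so |x₂ - α| = 1/300.
|x₁ - α|² = 1/36.
Ratio = (1/300) / (1/36) = 3/25.

3/25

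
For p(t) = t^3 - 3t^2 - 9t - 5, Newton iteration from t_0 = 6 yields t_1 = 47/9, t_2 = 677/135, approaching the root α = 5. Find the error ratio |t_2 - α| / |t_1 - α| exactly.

1/15

t_1 - α = 47/9 - 5 = 2/9, so |t_1 - α| = 2/9.
t_2 - α = 677/135 - 5 = 2/135, so |t_2 - α| = 2/135.
Ratio = (2/135) / (2/9) = 1/15.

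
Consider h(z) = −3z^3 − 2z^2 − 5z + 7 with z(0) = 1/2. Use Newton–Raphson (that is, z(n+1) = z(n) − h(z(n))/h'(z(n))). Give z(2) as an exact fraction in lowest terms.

650779/796610

h'(z) = −9z^2 − 4z − 5.
h(1/2) = 29/8, h'(1/2) = −37/4, so z(1) = (1/2) − (29/8)/(−37/4) = 33/37.
h(33/37) = −59711/50653, h'(33/37) = −21530/1369, so z(2) = (33/37) − (−59711/50653)/(−21530/1369) = 650779/796610.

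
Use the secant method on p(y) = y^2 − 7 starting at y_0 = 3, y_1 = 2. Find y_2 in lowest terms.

13/5

p(3) = 2, p(2) = −3. y_2 = 2 − (−3)·(2 − 3)/((−3) − 2) = 13/5.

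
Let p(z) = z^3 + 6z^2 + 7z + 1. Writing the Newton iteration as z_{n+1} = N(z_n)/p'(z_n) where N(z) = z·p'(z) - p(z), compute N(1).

7

p'(z) = 3z^2 + 12z + 7.
N(z) = z·p'(z) - p(z) = z·(3z^2 + 12z + 7) - (z^3 + 6z^2 + 7z + 1) = 2z^3 + 6z^2 - 1.
N(1) = 7.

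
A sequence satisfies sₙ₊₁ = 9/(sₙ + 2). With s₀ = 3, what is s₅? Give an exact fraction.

s₁ = 9/(3 + 2) = 9/5.
s₂ = 9/(9/5 + 2) = 45/19.
s₃ = 9/(45/19 + 2) = 171/83.
s₄ = 9/(171/83 + 2) = 747/337.
s₅ = 9/(747/337 + 2) = 3033/1421.

3033/1421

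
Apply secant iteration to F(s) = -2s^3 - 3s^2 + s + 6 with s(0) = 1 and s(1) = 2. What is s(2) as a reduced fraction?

F(1) = 2, F(2) = -20. s(2) = 2 - (-20)·(2 - 1)/((-20) - 2) = 12/11.

12/11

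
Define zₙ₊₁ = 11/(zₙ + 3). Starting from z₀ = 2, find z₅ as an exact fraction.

7535/3518

z₁ = 11/(2 + 3) = 11/5.
z₂ = 11/(11/5 + 3) = 55/26.
z₃ = 11/(55/26 + 3) = 286/133.
z₄ = 11/(286/133 + 3) = 1463/685.
z₅ = 11/(1463/685 + 3) = 7535/3518.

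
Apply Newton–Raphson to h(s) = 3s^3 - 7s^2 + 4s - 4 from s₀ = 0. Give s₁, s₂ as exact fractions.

s₁ = 1, s₂ = -3

h'(s) = 9s^2 - 14s + 4.
h(0) = -4, h'(0) = 4, so s₁ = 0 - (-4)/4 = 1.
h(1) = -4, h'(1) = -1, so s₂ = 1 - (-4)/(-1) = -3.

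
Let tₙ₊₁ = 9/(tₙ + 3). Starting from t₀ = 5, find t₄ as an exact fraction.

19/10

t₁ = 9/(5 + 3) = 9/8.
t₂ = 9/(9/8 + 3) = 24/11.
t₃ = 9/(24/11 + 3) = 33/19.
t₄ = 9/(33/19 + 3) = 19/10.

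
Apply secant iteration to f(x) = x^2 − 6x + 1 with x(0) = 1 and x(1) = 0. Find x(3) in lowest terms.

f(1) = −4, f(0) = 1. x(2) = 0 − 1·(0 − 1)/(1 − (−4)) = 1/5.
f(0) = 1, f(1/5) = −4/25. x(3) = (1/5) − (−4/25)·((1/5) − 0)/((−4/25) − 1) = 5/29.

5/29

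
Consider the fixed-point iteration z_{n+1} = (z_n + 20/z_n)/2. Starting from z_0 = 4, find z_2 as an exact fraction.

z_1 = (4 + 20/4)/2 = 9/2.
z_2 = (9/2 + 20/(9/2))/2 = 161/36.

161/36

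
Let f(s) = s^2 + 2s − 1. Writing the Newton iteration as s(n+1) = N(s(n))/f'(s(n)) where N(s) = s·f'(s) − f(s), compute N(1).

2

f'(s) = 2s + 2.
N(s) = s·f'(s) − f(s) = s·(2s + 2) − (s^2 + 2s − 1) = s^2 + 1.
N(1) = 2.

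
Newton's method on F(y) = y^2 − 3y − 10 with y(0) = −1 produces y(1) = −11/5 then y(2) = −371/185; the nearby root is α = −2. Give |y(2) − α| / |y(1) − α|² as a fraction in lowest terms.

y(1) − α = −11/5 − (−2) = −11/5 + 2 = −1/5, so |y(1) − α| = 1/5.
y(2) − α = −371/185 − (−2) = −371/185 + 2 = −1/185, so |y(2) − α| = 1/185.
|y(1) − α|² = 1/25.
Ratio = (1/185) / (1/25) = 5/37.

5/37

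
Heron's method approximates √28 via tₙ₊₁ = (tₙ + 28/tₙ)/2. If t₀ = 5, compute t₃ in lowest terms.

t₁ = (5 + 28/5)/2 = 53/10.
t₂ = (53/10 + 28/(53/10))/2 = 5609/1060.
t₃ = (5609/1060 + 28/(5609/1060))/2 = 62921681/11891080.

62921681/11891080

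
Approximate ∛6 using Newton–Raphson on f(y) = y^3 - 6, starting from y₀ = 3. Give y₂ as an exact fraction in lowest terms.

10187/5400

f'(y) = 3y^2.
f(3) = 21, f'(3) = 27, so y₁ = 3 - 21/27 = 20/9.
f(20/9) = 3626/729, f'(20/9) = 400/27, so y₂ = (20/9) - (3626/729)/(400/27) = 10187/5400.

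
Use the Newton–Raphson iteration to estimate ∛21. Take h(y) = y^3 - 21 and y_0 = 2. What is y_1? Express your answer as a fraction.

h'(y) = 3y^2.
h(2) = -13, h'(2) = 12, so y_1 = 2 - (-13)/12 = 37/12.

37/12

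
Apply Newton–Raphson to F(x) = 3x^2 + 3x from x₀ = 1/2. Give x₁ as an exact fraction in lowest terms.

F'(x) = 6x + 3.
F(1/2) = 9/4, F'(1/2) = 6, so x₁ = (1/2) - (9/4)/6 = 1/8.

1/8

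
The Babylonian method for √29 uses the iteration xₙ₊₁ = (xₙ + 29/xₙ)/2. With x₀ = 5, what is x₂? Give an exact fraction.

x₁ = (5 + 29/5)/2 = 27/5.
x₂ = (27/5 + 29/(27/5))/2 = 727/135.

727/135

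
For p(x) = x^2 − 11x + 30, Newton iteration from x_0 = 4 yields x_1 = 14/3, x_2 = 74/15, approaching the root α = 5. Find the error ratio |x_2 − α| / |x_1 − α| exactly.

x_1 − α = 14/3 − 5 = −1/3, so |x_1 − α| = 1/3.
x_2 − α = 74/15 − 5 = −1/15, so |x_2 − α| = 1/15.
Ratio = (1/15) / (1/3) = 1/5.

1/5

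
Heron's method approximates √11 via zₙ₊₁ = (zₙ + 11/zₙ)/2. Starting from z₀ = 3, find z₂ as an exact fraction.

z₁ = (3 + 11/3)/2 = 10/3.
z₂ = (10/3 + 11/(10/3))/2 = 199/60.

199/60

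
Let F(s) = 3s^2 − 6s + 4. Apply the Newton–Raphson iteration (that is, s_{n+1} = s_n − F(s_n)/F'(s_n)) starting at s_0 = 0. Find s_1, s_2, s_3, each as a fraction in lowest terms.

s_1 = 2/3, s_2 = 4/3, s_3 = 2/3

F'(s) = 6s − 6.
F(0) = 4, F'(0) = −6, so s_1 = 0 − 4/(−6) = 2/3.
F(2/3) = 4/3, F'(2/3) = −2, so s_2 = (2/3) − (4/3)/(−2) = 4/3.
F(4/3) = 4/3, F'(4/3) = 2, so s_3 = (4/3) − (4/3)/2 = 2/3.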